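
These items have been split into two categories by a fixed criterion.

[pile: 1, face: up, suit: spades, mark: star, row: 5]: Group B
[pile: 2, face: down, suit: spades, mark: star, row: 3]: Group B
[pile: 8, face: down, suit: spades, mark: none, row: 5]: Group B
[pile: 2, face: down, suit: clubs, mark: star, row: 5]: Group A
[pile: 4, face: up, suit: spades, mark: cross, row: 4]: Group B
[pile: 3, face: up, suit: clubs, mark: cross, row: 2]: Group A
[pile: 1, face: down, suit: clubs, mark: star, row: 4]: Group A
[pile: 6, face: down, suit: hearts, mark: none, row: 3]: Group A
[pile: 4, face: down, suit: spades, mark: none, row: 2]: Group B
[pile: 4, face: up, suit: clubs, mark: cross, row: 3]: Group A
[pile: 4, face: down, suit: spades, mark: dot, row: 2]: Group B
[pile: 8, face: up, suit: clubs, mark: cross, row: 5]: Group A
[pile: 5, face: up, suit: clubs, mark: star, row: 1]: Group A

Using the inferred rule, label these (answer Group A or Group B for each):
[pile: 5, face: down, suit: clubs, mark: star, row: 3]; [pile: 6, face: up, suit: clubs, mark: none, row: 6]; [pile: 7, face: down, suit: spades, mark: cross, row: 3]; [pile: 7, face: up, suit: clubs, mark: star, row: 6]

Group A, Group A, Group B, Group A

A rule that fits every label: suit is not spades — true of each 'Group A' example, false of each 'Group B' one.
[pile: 5, face: down, suit: clubs, mark: star, row: 3]: suit is clubs — matches, so Group A.
[pile: 6, face: up, suit: clubs, mark: none, row: 6]: suit is clubs — matches, so Group A.
[pile: 7, face: down, suit: spades, mark: cross, row: 3]: suit is spades — doesn't qualify, so Group B.
[pile: 7, face: up, suit: clubs, mark: star, row: 6]: suit is clubs — matches, so Group A.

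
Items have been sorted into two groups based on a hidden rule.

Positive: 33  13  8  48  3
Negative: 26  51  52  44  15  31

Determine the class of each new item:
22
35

Negative, Negative

The classifier is using: ≡ 3 (mod 5).
22 → 22 mod 5 = 2 → Negative. 35 → 35 mod 5 = 0 → Negative.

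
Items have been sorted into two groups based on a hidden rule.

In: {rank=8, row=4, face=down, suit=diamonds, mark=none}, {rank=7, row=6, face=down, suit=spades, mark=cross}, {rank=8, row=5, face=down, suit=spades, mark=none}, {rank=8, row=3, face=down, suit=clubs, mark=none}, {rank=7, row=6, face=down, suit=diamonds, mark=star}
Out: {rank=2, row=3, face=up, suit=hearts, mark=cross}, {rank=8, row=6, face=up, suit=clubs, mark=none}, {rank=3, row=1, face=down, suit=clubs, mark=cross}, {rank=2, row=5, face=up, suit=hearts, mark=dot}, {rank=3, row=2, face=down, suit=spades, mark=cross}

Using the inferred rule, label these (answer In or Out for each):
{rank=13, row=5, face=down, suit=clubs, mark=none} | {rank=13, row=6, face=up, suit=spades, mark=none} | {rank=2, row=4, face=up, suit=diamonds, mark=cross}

'In' ⟺ face is down AND row ≥ 3.
In: {rank=13, row=5, face=down, suit=clubs, mark=none}, since face is down, row = 5. Out: {rank=13, row=6, face=up, suit=spades, mark=none}, since face is up, row = 6. Out: {rank=2, row=4, face=up, suit=diamonds, mark=cross}, since face is up, row = 4.

In, Out, Out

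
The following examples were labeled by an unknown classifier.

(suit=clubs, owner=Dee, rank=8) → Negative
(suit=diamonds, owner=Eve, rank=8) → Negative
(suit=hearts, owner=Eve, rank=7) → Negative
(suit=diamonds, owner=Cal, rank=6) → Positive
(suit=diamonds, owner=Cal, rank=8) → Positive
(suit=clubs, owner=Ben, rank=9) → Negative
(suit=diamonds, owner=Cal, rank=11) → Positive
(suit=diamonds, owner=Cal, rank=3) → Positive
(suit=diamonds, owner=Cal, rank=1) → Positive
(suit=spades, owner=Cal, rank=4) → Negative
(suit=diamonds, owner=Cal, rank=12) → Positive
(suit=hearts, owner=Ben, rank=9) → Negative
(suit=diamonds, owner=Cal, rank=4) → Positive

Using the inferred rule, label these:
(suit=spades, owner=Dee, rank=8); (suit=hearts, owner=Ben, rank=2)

Negative, Negative

The rule appears to be: suit is diamonds AND owner is Cal.
(suit=spades, owner=Dee, rank=8): suit is spades, owner is Dee, does not pass → Negative. (suit=hearts, owner=Ben, rank=2): suit is hearts, owner is Ben, does not pass → Negative.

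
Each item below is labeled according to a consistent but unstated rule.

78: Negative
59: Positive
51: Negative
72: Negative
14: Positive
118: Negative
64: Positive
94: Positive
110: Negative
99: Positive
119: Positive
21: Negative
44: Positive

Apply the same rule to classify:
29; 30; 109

The distinguishing property — ≡ 4 (mod 5) — holds for all the 'Positive' cases and none of the 'Negative' cases.

Positive, Negative, Positive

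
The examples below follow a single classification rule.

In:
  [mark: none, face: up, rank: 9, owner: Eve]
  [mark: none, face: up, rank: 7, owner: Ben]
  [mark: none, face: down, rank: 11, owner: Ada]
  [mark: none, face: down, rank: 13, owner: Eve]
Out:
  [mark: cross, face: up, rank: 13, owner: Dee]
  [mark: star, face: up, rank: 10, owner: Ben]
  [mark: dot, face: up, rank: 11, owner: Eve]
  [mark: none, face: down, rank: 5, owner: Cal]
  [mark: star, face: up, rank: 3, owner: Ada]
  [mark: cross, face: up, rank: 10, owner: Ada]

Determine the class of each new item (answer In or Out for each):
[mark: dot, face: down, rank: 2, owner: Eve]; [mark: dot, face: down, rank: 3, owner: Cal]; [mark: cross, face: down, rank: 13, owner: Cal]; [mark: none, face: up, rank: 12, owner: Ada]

The simplest hypothesis consistent with all the labels is: mark is none AND rank ≥ 7.
[mark: dot, face: down, rank: 2, owner: Eve]: mark is dot, rank = 2 — does not pass, so Out. [mark: dot, face: down, rank: 3, owner: Cal]: mark is dot, rank = 3 — does not pass, so Out. [mark: cross, face: down, rank: 13, owner: Cal]: mark is cross, rank = 13 — does not pass, so Out. [mark: none, face: up, rank: 12, owner: Ada]: mark is none, rank = 12 — has this property, so In.

Out, Out, Out, In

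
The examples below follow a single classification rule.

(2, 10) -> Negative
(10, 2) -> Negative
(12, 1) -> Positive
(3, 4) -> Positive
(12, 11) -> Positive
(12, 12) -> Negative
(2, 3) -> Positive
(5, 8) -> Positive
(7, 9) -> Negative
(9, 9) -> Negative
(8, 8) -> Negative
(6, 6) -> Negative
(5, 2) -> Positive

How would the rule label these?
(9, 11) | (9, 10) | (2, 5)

Comparing the two groups points to one rule — sum is odd.
(9, 11): Negative (9+11 = 20). (9, 10): Positive (9+10 = 19). (2, 5): Positive (2+5 = 7).

Negative, Positive, Positive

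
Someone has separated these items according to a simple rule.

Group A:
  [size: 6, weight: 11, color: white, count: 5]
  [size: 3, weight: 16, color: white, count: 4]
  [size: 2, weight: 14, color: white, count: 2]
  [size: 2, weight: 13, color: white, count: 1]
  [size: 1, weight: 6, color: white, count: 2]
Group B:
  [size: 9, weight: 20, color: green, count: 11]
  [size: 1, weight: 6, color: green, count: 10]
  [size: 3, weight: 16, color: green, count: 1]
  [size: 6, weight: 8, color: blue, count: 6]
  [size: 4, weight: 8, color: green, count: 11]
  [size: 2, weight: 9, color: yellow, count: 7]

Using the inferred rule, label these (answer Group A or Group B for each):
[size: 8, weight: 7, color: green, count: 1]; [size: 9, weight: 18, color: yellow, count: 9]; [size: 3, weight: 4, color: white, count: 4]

The classifier is using: color is white.
[size: 8, weight: 7, color: green, count: 1] → color is green → Group B. [size: 9, weight: 18, color: yellow, count: 9] → color is yellow → Group B. [size: 3, weight: 4, color: white, count: 4] → color is white → Group A.

Group B, Group B, Group A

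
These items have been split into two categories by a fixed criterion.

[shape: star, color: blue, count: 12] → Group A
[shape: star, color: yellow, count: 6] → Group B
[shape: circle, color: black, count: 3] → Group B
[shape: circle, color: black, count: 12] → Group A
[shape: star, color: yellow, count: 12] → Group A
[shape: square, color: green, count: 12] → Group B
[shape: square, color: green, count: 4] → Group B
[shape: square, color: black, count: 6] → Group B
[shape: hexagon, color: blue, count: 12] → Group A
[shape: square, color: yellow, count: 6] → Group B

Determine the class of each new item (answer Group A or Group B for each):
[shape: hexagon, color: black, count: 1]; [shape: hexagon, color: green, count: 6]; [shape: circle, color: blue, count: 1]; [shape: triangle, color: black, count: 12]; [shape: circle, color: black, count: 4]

Group B, Group B, Group B, Group A, Group B

Every 'Group A' example satisfies: color is not green AND count = 12. None of the 'Group B' examples do.
[shape: hexagon, color: black, count: 1]: color is black, count = 1 — does not satisfy this, so Group B. [shape: hexagon, color: green, count: 6]: color is green, count = 6 — does not satisfy this, so Group B. [shape: circle, color: blue, count: 1]: color is blue, count = 1 — does not satisfy this, so Group B. [shape: triangle, color: black, count: 12]: color is black, count = 12 — meets the rule, so Group A. [shape: circle, color: black, count: 4]: color is black, count = 4 — does not satisfy this, so Group B.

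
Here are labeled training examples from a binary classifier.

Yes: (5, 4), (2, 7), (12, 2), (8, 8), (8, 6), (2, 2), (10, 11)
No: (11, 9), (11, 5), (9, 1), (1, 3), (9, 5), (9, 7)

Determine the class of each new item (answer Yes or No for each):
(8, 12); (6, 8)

Every 'Yes' example satisfies: product is even. None of the 'No' examples do.
(8, 12) → 8·12 = 96 → Yes. (6, 8) → 6·8 = 48 → Yes.

Yes, Yes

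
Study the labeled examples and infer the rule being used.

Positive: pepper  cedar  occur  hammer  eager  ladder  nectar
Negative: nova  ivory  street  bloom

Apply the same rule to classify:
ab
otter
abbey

Negative, Positive, Negative

Rule: ends with 'r'. This holds for each 'Positive' example and fails for each 'Negative' one.
ab — ends with 'b', hence Negative.
otter — ends with 'r', hence Positive.
abbey — ends with 'y', hence Negative.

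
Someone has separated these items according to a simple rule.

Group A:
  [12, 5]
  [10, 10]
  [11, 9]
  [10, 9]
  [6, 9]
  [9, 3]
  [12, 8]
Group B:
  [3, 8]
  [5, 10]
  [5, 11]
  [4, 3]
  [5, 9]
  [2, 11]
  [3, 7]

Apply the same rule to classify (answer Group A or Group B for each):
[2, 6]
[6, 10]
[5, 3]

The pattern is that an item is 'Group A' exactly when: first ≥ 6.
[2, 6] — first 2, hence Group B.
[6, 10] — first 6, hence Group A.
[5, 3] — first 5, hence Group B.

Group B, Group A, Group B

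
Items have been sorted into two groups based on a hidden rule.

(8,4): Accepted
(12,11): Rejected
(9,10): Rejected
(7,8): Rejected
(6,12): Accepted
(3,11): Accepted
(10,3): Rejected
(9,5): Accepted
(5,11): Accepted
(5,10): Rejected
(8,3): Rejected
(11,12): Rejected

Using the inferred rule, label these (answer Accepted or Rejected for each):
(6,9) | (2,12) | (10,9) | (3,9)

The rule appears to be: sum is even.

Rejected, Accepted, Rejected, Accepted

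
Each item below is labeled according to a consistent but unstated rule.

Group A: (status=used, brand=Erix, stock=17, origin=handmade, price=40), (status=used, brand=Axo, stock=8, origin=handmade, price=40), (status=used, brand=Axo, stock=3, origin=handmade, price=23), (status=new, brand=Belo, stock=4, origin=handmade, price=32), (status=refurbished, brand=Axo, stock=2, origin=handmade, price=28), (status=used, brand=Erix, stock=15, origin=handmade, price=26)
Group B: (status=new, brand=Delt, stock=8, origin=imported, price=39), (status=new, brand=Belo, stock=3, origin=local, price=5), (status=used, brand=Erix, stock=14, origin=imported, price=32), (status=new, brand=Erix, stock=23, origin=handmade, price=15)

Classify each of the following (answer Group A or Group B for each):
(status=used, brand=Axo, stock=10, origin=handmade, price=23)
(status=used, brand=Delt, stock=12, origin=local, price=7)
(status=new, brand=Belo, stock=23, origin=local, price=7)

The classifier is using: origin is handmade AND price ≥ 23.

Group A, Group B, Group B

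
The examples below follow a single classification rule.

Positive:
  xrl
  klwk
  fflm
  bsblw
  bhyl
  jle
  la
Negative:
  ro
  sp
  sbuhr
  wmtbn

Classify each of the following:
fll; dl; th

Comparing the two groups points to one rule — contains 'l'.

Positive, Positive, Negative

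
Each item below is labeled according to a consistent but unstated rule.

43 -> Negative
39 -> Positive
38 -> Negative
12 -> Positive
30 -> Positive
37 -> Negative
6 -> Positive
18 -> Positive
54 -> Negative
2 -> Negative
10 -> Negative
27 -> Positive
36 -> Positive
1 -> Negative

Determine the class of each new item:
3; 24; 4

Positive, Positive, Negative

The distinguishing property — multiple of 3 AND at most 39 — holds for all the 'Positive' cases and none of the 'Negative' cases.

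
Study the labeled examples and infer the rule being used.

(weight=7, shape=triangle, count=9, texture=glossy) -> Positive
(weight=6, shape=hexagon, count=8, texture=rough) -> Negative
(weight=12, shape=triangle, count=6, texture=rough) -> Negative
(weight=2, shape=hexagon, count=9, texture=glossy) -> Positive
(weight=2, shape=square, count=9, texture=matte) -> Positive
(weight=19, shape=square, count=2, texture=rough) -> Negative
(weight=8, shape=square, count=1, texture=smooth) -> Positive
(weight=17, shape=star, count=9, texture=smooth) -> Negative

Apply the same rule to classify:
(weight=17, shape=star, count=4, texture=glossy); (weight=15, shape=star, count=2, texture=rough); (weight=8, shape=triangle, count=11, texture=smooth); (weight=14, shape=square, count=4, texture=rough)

Negative, Negative, Positive, Negative

The simplest hypothesis consistent with all the labels is: count ≠ 8 AND weight ≤ 8.
(weight=17, shape=star, count=4, texture=glossy): Negative (count = 4, weight = 17).
(weight=15, shape=star, count=2, texture=rough): Negative (count = 2, weight = 15).
(weight=8, shape=triangle, count=11, texture=smooth): Positive (count = 11, weight = 8).
(weight=14, shape=square, count=4, texture=rough): Negative (count = 4, weight = 14).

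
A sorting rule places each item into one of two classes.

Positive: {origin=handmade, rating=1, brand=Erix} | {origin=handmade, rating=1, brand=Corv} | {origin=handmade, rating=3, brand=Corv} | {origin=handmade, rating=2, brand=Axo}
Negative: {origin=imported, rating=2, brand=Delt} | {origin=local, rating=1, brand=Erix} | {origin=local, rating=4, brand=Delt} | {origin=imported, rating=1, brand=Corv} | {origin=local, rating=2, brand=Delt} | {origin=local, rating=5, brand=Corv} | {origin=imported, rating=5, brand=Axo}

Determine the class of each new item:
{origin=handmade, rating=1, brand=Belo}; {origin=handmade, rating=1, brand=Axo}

The rule appears to be: origin is handmade.
{origin=handmade, rating=1, brand=Belo}: origin is handmade, satisfies this → Positive.
{origin=handmade, rating=1, brand=Axo}: origin is handmade, satisfies this → Positive.

Positive, Positive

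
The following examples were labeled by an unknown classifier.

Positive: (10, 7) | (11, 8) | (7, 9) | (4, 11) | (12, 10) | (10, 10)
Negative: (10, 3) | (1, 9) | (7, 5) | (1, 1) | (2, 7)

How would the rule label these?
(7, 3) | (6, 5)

One predicate separates the groups cleanly: sum ≥ 15.
(7, 3): 7+3 = 10 — fails the rule, so Negative. (6, 5): 6+5 = 11 — fails the rule, so Negative.

Negative, Negative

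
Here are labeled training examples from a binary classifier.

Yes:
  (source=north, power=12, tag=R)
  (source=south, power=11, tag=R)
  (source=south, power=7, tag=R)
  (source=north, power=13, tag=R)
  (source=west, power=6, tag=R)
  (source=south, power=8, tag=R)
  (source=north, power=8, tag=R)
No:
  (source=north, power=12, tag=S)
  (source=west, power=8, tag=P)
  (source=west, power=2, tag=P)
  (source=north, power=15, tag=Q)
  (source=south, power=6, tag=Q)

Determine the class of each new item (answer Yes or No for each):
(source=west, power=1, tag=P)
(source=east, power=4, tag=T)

No, No

All 'Yes' examples share one property — tag is R — and every 'No' example lacks it.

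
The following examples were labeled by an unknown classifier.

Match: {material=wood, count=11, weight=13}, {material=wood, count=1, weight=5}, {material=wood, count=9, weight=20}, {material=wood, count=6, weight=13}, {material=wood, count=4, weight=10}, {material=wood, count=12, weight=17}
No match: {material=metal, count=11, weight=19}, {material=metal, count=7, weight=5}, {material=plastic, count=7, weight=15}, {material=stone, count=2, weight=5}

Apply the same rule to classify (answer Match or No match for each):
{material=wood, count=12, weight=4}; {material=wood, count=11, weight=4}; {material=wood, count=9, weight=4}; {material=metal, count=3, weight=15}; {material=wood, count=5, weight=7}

Match, Match, Match, No match, Match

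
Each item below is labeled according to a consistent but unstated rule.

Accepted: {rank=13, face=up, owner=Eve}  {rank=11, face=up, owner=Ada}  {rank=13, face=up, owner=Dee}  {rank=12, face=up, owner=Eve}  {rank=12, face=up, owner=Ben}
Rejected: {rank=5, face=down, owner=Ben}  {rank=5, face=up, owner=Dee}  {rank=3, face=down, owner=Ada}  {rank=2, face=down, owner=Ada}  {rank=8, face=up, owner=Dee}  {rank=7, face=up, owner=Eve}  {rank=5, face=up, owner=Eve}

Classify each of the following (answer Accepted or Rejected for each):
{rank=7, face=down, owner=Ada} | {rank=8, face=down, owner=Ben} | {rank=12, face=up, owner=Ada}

The pattern is that an item is 'Accepted' exactly when: rank ≥ 11.
{rank=7, face=down, owner=Ada} → rank = 7 → Rejected. {rank=8, face=down, owner=Ben} → rank = 8 → Rejected. {rank=12, face=up, owner=Ada} → rank = 12 → Accepted.

Rejected, Rejected, Accepted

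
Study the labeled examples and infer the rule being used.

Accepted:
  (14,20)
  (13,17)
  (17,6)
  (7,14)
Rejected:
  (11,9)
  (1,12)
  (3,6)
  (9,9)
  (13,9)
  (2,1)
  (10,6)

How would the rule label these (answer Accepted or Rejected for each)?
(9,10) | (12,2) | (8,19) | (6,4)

Rejected, Rejected, Accepted, Rejected

The distinguishing property — max ≥ 14 — holds for all the 'Accepted' cases and none of the 'Rejected' cases.
(9,10) → max 10 → Rejected. (12,2) → max 12 → Rejected. (8,19) → max 19 → Accepted. (6,4) → max 6 → Rejected.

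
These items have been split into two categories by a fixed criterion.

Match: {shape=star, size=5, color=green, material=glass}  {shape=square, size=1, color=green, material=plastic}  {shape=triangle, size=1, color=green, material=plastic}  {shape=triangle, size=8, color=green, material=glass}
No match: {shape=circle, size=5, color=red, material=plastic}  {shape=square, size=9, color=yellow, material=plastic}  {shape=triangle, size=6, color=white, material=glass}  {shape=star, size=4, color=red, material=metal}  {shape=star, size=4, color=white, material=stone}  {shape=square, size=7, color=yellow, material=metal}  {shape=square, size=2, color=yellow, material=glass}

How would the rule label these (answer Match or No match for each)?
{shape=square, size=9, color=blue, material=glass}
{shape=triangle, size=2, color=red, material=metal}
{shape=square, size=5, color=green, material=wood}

The pattern is that an item is 'Match' exactly when: color is green.
{shape=square, size=9, color=blue, material=glass} — color is blue, hence No match.
{shape=triangle, size=2, color=red, material=metal} — color is red, hence No match.
{shape=square, size=5, color=green, material=wood} — color is green, hence Match.

No match, No match, Match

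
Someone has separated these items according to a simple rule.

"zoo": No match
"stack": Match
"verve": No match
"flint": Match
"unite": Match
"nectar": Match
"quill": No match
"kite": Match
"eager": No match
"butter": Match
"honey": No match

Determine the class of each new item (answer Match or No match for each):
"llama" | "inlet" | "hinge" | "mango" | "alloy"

No match, Match, No match, No match, No match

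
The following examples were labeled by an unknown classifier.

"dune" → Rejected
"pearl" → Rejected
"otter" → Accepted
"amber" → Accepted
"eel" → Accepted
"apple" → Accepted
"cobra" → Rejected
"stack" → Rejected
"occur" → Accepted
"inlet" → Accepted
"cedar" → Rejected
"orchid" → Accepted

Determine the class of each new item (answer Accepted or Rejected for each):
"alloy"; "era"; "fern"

The rule appears to be: starts with a vowel.
"alloy" → starts with 'a' → Accepted.
"era" → starts with 'e' → Accepted.
"fern" → starts with 'f' → Rejected.

Accepted, Accepted, Rejected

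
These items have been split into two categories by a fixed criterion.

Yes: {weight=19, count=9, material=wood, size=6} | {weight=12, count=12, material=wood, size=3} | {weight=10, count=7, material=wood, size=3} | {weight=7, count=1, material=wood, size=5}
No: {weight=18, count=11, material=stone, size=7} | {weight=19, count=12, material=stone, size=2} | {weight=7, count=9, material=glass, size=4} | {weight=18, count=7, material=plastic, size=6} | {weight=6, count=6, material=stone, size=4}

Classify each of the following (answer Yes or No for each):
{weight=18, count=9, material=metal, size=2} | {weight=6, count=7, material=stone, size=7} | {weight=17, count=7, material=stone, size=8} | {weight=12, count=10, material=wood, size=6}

No, No, No, Yes

Rule: material is wood. This holds for each 'Yes' example and fails for each 'No' one.
{weight=18, count=9, material=metal, size=2}: No (material is metal). {weight=6, count=7, material=stone, size=7}: No (material is stone). {weight=17, count=7, material=stone, size=8}: No (material is stone). {weight=12, count=10, material=wood, size=6}: Yes (material is wood).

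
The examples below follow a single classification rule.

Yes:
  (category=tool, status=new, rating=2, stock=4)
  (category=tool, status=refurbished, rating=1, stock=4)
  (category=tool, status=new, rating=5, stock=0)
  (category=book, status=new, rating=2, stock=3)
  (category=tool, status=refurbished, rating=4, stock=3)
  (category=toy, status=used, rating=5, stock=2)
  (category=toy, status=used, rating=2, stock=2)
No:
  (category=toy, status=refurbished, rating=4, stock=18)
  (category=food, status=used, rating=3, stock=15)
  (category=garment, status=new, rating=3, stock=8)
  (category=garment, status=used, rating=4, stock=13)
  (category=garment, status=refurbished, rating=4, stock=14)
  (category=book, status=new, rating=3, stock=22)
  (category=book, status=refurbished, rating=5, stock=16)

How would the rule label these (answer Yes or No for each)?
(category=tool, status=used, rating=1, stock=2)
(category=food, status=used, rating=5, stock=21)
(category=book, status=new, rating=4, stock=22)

Yes, No, No

The classifier is using: stock ≤ 4.
(category=tool, status=used, rating=1, stock=2): Yes (stock = 2). (category=food, status=used, rating=5, stock=21): No (stock = 21). (category=book, status=new, rating=4, stock=22): No (stock = 22).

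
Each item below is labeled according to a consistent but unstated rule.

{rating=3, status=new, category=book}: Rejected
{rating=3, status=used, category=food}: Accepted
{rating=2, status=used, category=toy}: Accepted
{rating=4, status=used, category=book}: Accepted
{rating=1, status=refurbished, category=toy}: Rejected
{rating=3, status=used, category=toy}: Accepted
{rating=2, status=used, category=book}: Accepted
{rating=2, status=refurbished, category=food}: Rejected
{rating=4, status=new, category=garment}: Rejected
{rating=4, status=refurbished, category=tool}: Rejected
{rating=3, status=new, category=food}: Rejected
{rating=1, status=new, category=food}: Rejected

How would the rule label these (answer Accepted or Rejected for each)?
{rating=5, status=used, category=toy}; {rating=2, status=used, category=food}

Accepted, Accepted

A rule that fits every label: status is used — true of each 'Accepted' example, false of each 'Rejected' one.
{rating=5, status=used, category=toy}: status is used, fits → Accepted. {rating=2, status=used, category=food}: status is used, fits → Accepted.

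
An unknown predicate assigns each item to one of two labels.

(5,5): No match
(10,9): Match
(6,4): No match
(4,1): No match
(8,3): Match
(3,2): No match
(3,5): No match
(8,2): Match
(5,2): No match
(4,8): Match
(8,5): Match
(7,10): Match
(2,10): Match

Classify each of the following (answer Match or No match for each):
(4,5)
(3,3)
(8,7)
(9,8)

No match, No match, Match, Match

'Match' ⟺ max ≥ 7.
(4,5): No match (max 5). (3,3): No match (max 3). (8,7): Match (max 8). (9,8): Match (max 9).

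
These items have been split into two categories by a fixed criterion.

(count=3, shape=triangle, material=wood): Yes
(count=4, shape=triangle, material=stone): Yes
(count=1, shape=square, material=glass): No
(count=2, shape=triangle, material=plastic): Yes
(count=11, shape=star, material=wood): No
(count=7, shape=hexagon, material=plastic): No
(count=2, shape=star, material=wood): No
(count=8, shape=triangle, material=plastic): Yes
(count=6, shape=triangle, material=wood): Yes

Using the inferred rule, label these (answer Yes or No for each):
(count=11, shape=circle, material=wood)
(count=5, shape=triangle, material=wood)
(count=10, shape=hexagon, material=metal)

The common property of the 'Yes' items is: shape is triangle. No 'No' item has it.
(count=11, shape=circle, material=wood): No (shape is circle).
(count=5, shape=triangle, material=wood): Yes (shape is triangle).
(count=10, shape=hexagon, material=metal): No (shape is hexagon).

No, Yes, No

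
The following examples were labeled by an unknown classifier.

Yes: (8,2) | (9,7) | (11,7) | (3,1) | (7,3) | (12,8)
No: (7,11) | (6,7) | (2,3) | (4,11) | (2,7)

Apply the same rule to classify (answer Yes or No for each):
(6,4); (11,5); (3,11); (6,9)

The simplest hypothesis consistent with all the labels is: first > second.

Yes, Yes, No, No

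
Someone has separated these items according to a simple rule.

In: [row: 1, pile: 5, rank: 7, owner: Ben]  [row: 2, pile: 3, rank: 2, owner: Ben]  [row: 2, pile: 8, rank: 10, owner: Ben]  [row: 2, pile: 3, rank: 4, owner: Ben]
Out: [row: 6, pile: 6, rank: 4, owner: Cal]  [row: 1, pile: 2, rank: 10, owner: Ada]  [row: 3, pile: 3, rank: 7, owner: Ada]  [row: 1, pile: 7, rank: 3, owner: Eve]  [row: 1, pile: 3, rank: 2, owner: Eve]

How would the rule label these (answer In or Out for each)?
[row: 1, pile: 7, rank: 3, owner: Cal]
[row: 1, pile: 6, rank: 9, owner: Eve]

A rule that fits every label: owner is Ben — true of each 'In' example, false of each 'Out' one.

Out, Out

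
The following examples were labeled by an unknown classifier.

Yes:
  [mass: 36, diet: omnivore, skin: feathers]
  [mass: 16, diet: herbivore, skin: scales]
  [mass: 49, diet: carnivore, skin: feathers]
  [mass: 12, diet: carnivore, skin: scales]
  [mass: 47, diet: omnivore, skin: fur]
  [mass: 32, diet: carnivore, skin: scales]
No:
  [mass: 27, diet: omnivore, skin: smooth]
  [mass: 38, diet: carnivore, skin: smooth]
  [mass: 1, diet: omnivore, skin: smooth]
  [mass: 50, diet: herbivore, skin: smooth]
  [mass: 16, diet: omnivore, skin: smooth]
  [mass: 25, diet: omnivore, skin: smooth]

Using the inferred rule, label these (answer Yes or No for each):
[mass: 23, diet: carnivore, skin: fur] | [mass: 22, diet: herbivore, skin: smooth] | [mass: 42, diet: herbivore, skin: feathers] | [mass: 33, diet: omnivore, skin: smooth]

Every 'Yes' example satisfies: skin is not smooth. None of the 'No' examples do.

Yes, No, Yes, No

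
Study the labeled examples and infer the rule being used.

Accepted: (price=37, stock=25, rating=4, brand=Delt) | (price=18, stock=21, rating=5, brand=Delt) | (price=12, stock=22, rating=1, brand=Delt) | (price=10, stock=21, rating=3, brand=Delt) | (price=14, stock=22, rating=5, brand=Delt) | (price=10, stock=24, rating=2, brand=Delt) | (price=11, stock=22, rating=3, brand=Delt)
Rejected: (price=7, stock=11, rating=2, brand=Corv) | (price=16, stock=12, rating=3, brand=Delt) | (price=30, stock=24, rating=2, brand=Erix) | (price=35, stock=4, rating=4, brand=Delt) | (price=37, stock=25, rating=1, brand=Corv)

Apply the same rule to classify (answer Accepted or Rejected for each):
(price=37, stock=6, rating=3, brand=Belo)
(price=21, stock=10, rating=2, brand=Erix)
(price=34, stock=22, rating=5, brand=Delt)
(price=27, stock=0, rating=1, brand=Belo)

All 'Accepted' examples share one property — brand is Delt AND stock ≥ 21 — and every 'Rejected' example lacks it.
(price=37, stock=6, rating=3, brand=Belo): Rejected (brand is Belo, stock = 6). (price=21, stock=10, rating=2, brand=Erix): Rejected (brand is Erix, stock = 10). (price=34, stock=22, rating=5, brand=Delt): Accepted (brand is Delt, stock = 22). (price=27, stock=0, rating=1, brand=Belo): Rejected (brand is Belo, stock = 0).

Rejected, Rejected, Accepted, Rejected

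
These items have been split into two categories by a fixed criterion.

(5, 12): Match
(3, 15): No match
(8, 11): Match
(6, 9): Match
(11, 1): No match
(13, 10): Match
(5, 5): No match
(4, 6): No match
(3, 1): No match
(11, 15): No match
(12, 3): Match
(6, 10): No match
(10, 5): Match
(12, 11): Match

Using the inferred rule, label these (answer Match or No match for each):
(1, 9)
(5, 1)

The simplest hypothesis consistent with all the labels is: sum is odd.
(1, 9) — 1+9 = 10, hence No match.
(5, 1) — 5+1 = 6, hence No match.

No match, No match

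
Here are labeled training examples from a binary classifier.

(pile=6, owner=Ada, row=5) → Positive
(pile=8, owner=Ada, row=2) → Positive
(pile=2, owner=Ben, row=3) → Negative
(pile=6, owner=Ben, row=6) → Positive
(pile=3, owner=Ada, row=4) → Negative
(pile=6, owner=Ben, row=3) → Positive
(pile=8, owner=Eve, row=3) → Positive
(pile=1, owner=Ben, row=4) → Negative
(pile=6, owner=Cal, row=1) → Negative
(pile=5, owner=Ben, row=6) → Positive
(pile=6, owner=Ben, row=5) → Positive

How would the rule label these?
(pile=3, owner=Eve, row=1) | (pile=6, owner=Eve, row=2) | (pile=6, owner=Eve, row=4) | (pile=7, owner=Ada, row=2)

Negative, Positive, Positive, Positive

The pattern is that an item is 'Positive' exactly when: pile ≥ 5 AND row ≥ 2.
Negative: (pile=3, owner=Eve, row=1), since pile = 3, row = 1.
Positive: (pile=6, owner=Eve, row=2), since pile = 6, row = 2.
Positive: (pile=6, owner=Eve, row=4), since pile = 6, row = 4.
Positive: (pile=7, owner=Ada, row=2), since pile = 7, row = 2.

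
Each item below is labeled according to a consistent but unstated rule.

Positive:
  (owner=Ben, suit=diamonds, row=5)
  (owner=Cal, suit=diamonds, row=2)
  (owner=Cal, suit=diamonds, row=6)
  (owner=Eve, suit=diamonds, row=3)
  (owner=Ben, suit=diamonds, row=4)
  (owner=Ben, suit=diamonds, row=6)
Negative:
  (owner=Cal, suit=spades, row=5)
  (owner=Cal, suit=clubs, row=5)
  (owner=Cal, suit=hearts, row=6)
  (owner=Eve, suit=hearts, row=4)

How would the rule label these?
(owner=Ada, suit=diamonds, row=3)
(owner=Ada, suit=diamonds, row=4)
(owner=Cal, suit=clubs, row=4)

The pattern is that an item is 'Positive' exactly when: suit is diamonds.
(owner=Ada, suit=diamonds, row=3): suit is diamonds — checks out, so Positive.
(owner=Ada, suit=diamonds, row=4): suit is diamonds — checks out, so Positive.
(owner=Cal, suit=clubs, row=4): suit is clubs — doesn't qualify, so Negative.

Positive, Positive, Negative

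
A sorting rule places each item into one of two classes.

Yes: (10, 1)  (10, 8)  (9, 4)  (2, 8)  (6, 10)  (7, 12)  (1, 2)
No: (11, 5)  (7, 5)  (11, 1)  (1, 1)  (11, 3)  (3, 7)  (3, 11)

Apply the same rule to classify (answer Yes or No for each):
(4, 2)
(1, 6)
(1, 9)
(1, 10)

The rule appears to be: product is even.
(4, 2) → 4·2 = 8 → Yes.
(1, 6) → 1·6 = 6 → Yes.
(1, 9) → 1·9 = 9 → No.
(1, 10) → 1·10 = 10 → Yes.

Yes, Yes, No, Yes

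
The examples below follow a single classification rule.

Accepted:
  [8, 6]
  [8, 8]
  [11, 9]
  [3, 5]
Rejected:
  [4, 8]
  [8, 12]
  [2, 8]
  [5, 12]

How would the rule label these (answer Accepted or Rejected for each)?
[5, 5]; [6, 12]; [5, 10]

The classifier is using: |first − second| ≤ 2.
[5, 5]: |5−5| = 0 — qualifies, so Accepted.
[6, 12]: |6−12| = 6 — does not satisfy this, so Rejected.
[5, 10]: |5−10| = 5 — does not satisfy this, so Rejected.

Accepted, Rejected, Rejected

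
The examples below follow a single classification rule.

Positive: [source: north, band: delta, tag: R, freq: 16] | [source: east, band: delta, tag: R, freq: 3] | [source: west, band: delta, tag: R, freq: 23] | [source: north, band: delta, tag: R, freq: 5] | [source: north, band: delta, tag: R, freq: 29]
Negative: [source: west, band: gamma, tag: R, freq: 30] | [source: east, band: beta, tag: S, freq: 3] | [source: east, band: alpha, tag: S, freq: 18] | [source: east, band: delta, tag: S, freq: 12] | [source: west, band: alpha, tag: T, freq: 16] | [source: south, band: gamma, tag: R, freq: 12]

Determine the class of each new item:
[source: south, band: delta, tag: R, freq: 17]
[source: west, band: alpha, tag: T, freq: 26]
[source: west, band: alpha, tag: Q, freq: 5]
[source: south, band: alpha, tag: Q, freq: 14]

Rule: tag is R AND band is delta. This holds for each 'Positive' example and fails for each 'Negative' one.

Positive, Negative, Negative, Negative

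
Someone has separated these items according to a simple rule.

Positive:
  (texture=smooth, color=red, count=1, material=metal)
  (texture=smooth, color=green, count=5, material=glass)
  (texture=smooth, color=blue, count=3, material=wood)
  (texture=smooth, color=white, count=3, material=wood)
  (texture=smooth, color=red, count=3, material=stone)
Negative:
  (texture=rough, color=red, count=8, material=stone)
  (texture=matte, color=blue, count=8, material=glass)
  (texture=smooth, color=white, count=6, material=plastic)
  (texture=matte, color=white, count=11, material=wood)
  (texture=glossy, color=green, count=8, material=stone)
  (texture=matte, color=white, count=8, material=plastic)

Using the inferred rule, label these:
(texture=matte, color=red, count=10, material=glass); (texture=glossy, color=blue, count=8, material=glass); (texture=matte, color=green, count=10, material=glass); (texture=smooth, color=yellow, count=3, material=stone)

Negative, Negative, Negative, Positive

The rule appears to be: count ≤ 5.
(texture=matte, color=red, count=10, material=glass): Negative (count = 10). (texture=glossy, color=blue, count=8, material=glass): Negative (count = 8). (texture=matte, color=green, count=10, material=glass): Negative (count = 10). (texture=smooth, color=yellow, count=3, material=stone): Positive (count = 3).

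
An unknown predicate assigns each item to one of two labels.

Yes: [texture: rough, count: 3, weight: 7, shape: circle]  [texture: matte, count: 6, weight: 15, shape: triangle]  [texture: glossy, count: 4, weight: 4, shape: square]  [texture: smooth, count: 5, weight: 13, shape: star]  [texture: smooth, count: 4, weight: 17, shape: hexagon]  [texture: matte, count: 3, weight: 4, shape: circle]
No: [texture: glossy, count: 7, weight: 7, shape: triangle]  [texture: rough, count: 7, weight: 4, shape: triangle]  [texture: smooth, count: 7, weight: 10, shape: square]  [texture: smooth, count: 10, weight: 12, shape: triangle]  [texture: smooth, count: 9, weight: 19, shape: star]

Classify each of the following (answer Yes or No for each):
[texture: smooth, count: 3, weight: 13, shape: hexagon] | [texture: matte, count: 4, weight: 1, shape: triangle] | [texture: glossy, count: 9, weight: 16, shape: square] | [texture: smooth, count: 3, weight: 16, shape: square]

All 'Yes' examples share one property — count ≤ 6 — and every 'No' example lacks it.
Yes: [texture: smooth, count: 3, weight: 13, shape: hexagon], since count = 3.
Yes: [texture: matte, count: 4, weight: 1, shape: triangle], since count = 4.
No: [texture: glossy, count: 9, weight: 16, shape: square], since count = 9.
Yes: [texture: smooth, count: 3, weight: 16, shape: square], since count = 3.

Yes, Yes, No, Yes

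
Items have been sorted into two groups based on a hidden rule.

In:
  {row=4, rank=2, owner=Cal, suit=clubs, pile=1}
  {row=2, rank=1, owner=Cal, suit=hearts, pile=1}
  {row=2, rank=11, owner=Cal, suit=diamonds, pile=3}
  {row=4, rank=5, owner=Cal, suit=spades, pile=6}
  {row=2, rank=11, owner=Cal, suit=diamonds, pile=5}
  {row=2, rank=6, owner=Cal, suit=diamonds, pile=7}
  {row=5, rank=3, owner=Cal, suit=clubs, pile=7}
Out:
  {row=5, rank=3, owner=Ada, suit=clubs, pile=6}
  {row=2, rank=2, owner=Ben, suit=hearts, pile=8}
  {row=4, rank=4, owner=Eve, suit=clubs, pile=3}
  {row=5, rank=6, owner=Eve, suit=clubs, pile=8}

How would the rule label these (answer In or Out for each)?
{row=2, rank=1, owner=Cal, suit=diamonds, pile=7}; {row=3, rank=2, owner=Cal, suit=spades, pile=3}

In, In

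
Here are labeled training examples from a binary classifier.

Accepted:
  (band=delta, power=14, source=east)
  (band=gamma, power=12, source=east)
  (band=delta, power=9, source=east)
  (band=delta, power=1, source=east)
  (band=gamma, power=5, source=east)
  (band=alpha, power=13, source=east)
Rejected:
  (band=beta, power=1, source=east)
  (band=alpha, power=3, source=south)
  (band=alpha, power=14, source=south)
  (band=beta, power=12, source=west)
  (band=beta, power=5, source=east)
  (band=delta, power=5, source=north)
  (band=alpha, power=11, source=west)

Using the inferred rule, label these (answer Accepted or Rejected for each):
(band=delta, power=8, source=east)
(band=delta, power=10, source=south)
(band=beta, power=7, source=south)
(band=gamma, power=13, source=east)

Accepted, Rejected, Rejected, Accepted

A rule that fits every label: band is not beta AND source is east — true of each 'Accepted' example, false of each 'Rejected' one.
Accepted: (band=delta, power=8, source=east), since band is delta, source is east. Rejected: (band=delta, power=10, source=south), since band is delta, source is south. Rejected: (band=beta, power=7, source=south), since band is beta, source is south. Accepted: (band=gamma, power=13, source=east), since band is gamma, source is east.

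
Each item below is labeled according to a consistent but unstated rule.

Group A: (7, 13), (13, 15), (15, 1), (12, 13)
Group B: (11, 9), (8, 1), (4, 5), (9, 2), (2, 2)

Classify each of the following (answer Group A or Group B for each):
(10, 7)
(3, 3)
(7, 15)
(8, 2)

Rule: max ≥ 12. This holds for each 'Group A' example and fails for each 'Group B' one.

Group B, Group B, Group A, Group B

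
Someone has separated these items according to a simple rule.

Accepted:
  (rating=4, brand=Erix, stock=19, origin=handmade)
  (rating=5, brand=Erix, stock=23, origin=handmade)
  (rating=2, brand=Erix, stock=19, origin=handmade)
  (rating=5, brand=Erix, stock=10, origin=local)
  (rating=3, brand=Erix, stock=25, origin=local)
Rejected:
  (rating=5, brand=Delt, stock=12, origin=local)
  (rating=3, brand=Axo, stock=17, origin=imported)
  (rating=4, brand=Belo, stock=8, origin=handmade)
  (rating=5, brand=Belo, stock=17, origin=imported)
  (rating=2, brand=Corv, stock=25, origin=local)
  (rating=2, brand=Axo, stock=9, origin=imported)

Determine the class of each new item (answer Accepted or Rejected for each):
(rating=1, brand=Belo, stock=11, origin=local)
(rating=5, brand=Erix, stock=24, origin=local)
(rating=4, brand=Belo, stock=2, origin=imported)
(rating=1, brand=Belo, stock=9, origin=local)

'Accepted' ⟺ brand is Erix.
(rating=1, brand=Belo, stock=11, origin=local) — brand is Belo, hence Rejected.
(rating=5, brand=Erix, stock=24, origin=local) — brand is Erix, hence Accepted.
(rating=4, brand=Belo, stock=2, origin=imported) — brand is Belo, hence Rejected.
(rating=1, brand=Belo, stock=9, origin=local) — brand is Belo, hence Rejected.

Rejected, Accepted, Rejected, Rejected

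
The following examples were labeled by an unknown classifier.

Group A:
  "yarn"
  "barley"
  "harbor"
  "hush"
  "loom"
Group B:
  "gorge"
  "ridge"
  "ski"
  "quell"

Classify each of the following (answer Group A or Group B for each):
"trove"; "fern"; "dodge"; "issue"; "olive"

'Group A' ⟺ even length.
Group B: "trove", since length 5. Group A: "fern", since length 4. Group B: "dodge", since length 5. Group B: "issue", since length 5. Group B: "olive", since length 5.

Group B, Group A, Group B, Group B, Group B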